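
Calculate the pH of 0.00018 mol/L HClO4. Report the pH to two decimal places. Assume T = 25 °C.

pH = 3.74

HClO4 is a strong acid and dissociates completely, so [H+] = 0.00018 M.
pH = -log(0.00018) = 3.74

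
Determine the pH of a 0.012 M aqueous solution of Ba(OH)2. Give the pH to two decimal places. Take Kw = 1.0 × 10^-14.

pH = 12.38

Ba(OH)2 is a strong base (each formula unit releases 2 OH-); [OH-] = 0.024 M.
pOH = -log(0.024) = 1.62
pH = 14.00 - 1.62 = 12.38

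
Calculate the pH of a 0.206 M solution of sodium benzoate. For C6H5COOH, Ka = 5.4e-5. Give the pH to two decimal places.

pH = 8.79

C6H5COO- is the conjugate base of the weak acid C6H5COOH.
Kb = Kw/Ka = 1.0×10^-14 / 5.4 × 10^-5 = 1.85 × 10^-10
Kb = [OH-]²/(0.206 − [OH-]) = 1.85 × 10^-10
Assume [OH-] ≪ 0.206: [OH-] ≈ √(1.85 × 10^-10 × 0.206) = 6.17 × 10^-6 M
([OH-]/C₀ = 0.003% < 5%, so the approximation holds.)
pOH = −log(6.17 × 10^-6) = 5.21; pH = 14.00 − 5.21 = 8.79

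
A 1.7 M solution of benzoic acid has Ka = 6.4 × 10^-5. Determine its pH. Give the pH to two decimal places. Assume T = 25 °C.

pH = 1.98

C6H5COOH ⇌ C6H5COO- + H+
Ka = x²/(1.7 − x) = 6.4 × 10^-5
Neglecting x in the denominator: x = √(6.4 × 10^-5 × 1.7) = 1.04 × 10^-2 M
(x/C₀ = 0.61% < 5%, so the approximation holds.)
pH = −log[H+] = −log(1.04 × 10^-2) = 1.98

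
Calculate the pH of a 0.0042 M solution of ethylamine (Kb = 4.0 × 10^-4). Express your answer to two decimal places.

C2H5NH2 + H2O ⇌ C2H5NH3+ + OH-
From the ICE table, Kb = [OH-]²/(0.0042 − [OH-]) = 4.0 × 10^-4.
[OH-] is not negligible relative to C₀; solve [OH-]² + 0.0004·[OH-] − 1.68e-06 = 0.
[OH-] = (−Kb + √(Kb² + 4·Kb·C₀))/2 = 1.11 × 10^-3 M
pOH = 2.95, so pH = 14.00 − pOH = 11.05

pH = 11.05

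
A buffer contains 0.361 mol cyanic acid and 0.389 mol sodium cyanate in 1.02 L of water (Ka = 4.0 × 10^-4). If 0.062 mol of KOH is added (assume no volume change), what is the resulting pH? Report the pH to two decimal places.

pH = 3.58

After neutralization: n(HOCN) = 0.299 mol, n(OCN-) = 0.451 mol.
pKa = −log(4.0 × 10^-4) = 3.398
pH = pKa + log([A⁻]/[HA]) = 3.398 + log(0.451/0.299) = 3.398 +0.179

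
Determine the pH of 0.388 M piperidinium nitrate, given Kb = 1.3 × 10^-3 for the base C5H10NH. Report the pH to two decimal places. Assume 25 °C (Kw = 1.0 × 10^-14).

C5H10NH2+ is the conjugate acid of the weak base C5H10NH.
Ka = Kw/Kb = 1.0×10^-14 / 1.3 × 10^-3 = 7.69 × 10^-12
Let x = [H+] at equilibrium. Ka = x²/(0.388 − x).
Assume x ≪ 0.388: x ≈ √(7.69 × 10^-12 × 0.388) = 1.73 × 10^-6 M
(x/C₀ = 0.00045% < 5%, so the approximation holds.)
pH = −log[H+] = −log(1.73 × 10^-6) = 5.76

pH = 5.76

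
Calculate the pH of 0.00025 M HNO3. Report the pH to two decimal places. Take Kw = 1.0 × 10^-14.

HNO3 is a strong acid and dissociates completely, so [H+] = 0.00025 M.
pH = -log(0.00025) = 3.60

pH = 3.60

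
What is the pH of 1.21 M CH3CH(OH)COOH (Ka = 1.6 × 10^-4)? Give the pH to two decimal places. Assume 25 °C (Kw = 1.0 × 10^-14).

CH3CH(OH)COOH ⇌ CH3CH(OH)COO- + H+
From the ICE table, Ka = x²/(1.21 − x) = 1.6 × 10^-4.
Neglecting x in the denominator: x = √(1.6 × 10^-4 × 1.21) = 1.39 × 10^-2 M
pH = −log(1.39 × 10^-2) = 1.86

pH = 1.86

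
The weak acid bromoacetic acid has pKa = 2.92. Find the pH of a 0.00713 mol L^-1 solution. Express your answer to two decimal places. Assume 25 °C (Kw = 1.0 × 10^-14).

BrCH2COOH ⇌ BrCH2COO- + H+
Ka = 10^(−2.92) = 1.20 × 10^-3
Ka = [H+]²/(0.00713 − [H+]) = 1.20 × 10^-3
Here C₀/Ka ≈ 5.94, so the small-[H+] approximation fails. Use the quadratic:
[H+] = [−0.0012 + √(0.0012² + 3.42e-05)]/2 = 2.39 × 10^-3 M
pH = −log(2.39 × 10^-3) = 2.62

pH = 2.62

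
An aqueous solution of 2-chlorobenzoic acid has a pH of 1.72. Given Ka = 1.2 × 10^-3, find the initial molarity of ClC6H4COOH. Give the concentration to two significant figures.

[H+] = 10^(-1.72) = 1.91 × 10^-2 M = x
Ka = x²/(C₀ − x) ⇒ C₀ = x + x²/Ka
C₀ = 1.91 × 10^-2 + (1.91 × 10^-2)²/(1.2 × 10^-3) = 3.23 × 10^-1 M

C₀ = 3.2 × 10^-1 M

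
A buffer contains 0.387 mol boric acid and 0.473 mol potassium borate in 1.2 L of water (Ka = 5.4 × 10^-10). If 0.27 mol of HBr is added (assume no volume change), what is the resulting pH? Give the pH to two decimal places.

Added H+ converts B(OH)4- to B(OH)3: B(OH)3 → 0.657 mol, B(OH)4- → 0.203 mol.
pKa = −log(5.4 × 10^-10) = 9.268
Henderson–Hasselbalch with mole ratio 0.203/0.657: pH = 9.268 + (-0.510)

pH = 8.76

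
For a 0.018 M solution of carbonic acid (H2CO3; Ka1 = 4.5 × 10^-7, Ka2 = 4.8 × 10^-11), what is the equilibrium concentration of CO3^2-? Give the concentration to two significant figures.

4.8 × 10^-11 M

First ionization gives [H+] ≈ [HCO3-] = 9.00 × 10^-5 M.
Second step: Ka2 = [H+][CO3^2-]/[HCO3-] ≈ [CO3^2-] (since [H+] ≈ [HCO3-]).
So [CO3^2-] ≈ Ka2.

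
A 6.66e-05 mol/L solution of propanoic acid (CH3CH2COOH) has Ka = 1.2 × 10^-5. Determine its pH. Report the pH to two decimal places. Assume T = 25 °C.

pH = 4.64

CH3CH2COOH ⇌ CH3CH2COO- + H+
Let x = [H+] at equilibrium. Ka = x²/(6.66e-05 − x).
x is not negligible relative to C₀; solve x² + 1.2e-05·x − 7.99e-10 = 0.
x = (−Ka + √(Ka² + 4·Ka·C₀))/2 = 2.29 × 10^-5 M
pH = −log(2.29 × 10^-5) = 4.64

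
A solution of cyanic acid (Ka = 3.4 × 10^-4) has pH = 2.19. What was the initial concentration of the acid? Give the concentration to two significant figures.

C₀ = 1.3 × 10^-1 M

[H+] = 10^(-2.19) = 6.46 × 10^-3 M = x
Ka = x²/(C₀ − x) ⇒ C₀ = x + x²/Ka
C₀ = 6.46 × 10^-3 + (6.46 × 10^-3)²/(3.4 × 10^-4) = 1.29 × 10^-1 M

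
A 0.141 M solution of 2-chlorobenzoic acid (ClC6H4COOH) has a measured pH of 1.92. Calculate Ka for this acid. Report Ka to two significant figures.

[H+] = 10^(-1.92) = 1.20 × 10^-2 M
At equilibrium [HA] = 0.141 − 1.20 × 10^-2 = 1.29 × 10^-1 M
Ka = [H+][A-]/[HA] = (1.20 × 10^-2)² / 1.29 × 10^-1 = 1.1 × 10^-3

Ka = 1.1 × 10^-3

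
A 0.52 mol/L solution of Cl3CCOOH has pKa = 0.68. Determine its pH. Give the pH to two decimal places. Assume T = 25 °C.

pH = 0.62

Cl3CCOOH ⇌ Cl3CCOO- + H+
Ka = 10^(−0.68) = 2.09 × 10^-1
Let x = [H+] at equilibrium. Ka = x²/(0.52 − x).
Here C₀/Ka ≈ 2.49, so the small-x approximation fails. Use the quadratic:
x = [−0.209 + √(0.209² + 0.435)]/2 = 2.41 × 10^-1 M
pH = −log[H+] = −log(2.41 × 10^-1) = 0.62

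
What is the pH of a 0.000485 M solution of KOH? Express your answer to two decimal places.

pH = 10.69

KOH is a strong base; [OH-] = 0.000485 M.
pOH = -log(0.000485) = 3.31
pH = 14.00 - 3.31 = 10.69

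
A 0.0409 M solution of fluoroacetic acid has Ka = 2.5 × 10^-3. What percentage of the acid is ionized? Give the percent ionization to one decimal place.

FCH2COOH ⇌ FCH2COO- + H+; let x = [H+] at equilibrium.
Ka = x²/(C₀ − x); solving the quadratic gives x = 8.94 × 10^-3 M.
Fraction ionized = 8.94 × 10^-3 / 0.0409 = 0.2186 → 21.9%

21.9%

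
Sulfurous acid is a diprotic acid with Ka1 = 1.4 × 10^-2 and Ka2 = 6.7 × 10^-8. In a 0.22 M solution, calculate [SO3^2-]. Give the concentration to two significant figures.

First ionization gives [H+] ≈ [HSO3-] = 4.89 × 10^-2 M.
Second step: Ka2 = [H+][SO3^2-]/[HSO3-] ≈ [SO3^2-] (since [H+] ≈ [HSO3-]).
So [SO3^2-] ≈ Ka2.

6.7 × 10^-8 M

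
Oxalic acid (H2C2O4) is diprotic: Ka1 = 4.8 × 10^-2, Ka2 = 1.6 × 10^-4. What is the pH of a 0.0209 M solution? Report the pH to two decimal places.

pH = 1.80

Since Ka1 ≫ Ka2, the first ionization dominates [H+].
Ka1 = x²/(0.0209 − x) = 4.8 × 10^-2
Solving the quadratic: x = (−Ka1 + √(Ka1² + 4·Ka1·C₀))/2 = 1.57 × 10^-2 M
pH = −log(1.57 × 10^-2) = 1.80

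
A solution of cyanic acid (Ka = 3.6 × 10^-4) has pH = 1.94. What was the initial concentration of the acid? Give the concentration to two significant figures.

C₀ = 3.8 × 10^-1 M

[H+] = 10^(-1.94) = 1.15 × 10^-2 M = x
Ka = x²/(C₀ − x) ⇒ C₀ = x + x²/Ka
C₀ = 1.15 × 10^-2 + (1.15 × 10^-2)²/(3.6 × 10^-4) = 3.79 × 10^-1 M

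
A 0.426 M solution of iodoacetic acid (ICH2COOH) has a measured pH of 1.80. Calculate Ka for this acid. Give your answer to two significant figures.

[H+] = 10^(-1.80) = 1.58 × 10^-2 M
At equilibrium [HA] = 0.426 − 1.58 × 10^-2 = 4.10 × 10^-1 M
Ka = [H+][A-]/[HA] = (1.58 × 10^-2)² / 4.10 × 10^-1 = 6.1 × 10^-4

Ka = 6.1 × 10^-4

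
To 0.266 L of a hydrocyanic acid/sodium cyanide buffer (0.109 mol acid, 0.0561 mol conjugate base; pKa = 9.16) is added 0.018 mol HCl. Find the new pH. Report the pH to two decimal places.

pH = 8.64

After neutralization: n(HCN) = 0.127 mol, n(CN-) = 0.0381 mol.
pH = pKa + log([A⁻]/[HA]) = 9.16 + log(0.0381/0.127) = 9.16 -0.523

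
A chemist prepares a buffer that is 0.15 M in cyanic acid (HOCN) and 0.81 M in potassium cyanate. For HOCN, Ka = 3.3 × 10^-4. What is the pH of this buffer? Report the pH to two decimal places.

pKa = −log(3.3 × 10^-4) = 3.481
Henderson–Hasselbalch: pH = pKa + log([OCN-]/[HOCN]) = 3.481 + log(0.81/0.15)
pH = 3.481 + (+0.732) = 4.21

pH = 4.21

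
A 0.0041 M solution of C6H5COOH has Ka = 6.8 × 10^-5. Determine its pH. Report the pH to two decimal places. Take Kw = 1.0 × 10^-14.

pH = 3.31

C6H5COOH ⇌ C6H5COO- + H+
Ka = [H+]²/(0.0041 − [H+]) = 6.8 × 10^-5
Here C₀/Ka ≈ 60.3, so the small-[H+] approximation fails. Use the quadratic:
[H+] = [−6.8e-05 + √(6.8e-05² + 1.12e-06)]/2 = 4.95 × 10^-4 M
pH = −log[H+] = −log(4.95 × 10^-4) = 3.31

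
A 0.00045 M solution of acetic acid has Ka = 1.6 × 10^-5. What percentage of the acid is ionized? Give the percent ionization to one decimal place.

17.2%

CH3COOH ⇌ CH3COO- + H+; let x = [H+] at equilibrium.
Solve x² + 1.6e-05x − 7.2e-09 = 0 → x = 7.72 × 10^-5 M
% ionization = x/C₀ × 100% = 7.72 × 10^-5/0.00045 × 100% = 17.2%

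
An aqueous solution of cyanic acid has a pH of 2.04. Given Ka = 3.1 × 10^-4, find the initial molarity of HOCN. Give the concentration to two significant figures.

[H+] = 10^(-2.04) = 9.12 × 10^-3 M = x
Ka = x²/(C₀ − x) ⇒ C₀ = x + x²/Ka
C₀ = 9.12 × 10^-3 + (9.12 × 10^-3)²/(3.1 × 10^-4) = 2.77 × 10^-1 M

C₀ = 2.8 × 10^-1 M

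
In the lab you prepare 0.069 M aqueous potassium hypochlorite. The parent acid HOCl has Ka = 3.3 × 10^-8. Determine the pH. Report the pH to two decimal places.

pH = 10.16

OCl- is the conjugate base of the weak acid HOCl.
Kb = Kw/Ka = 1.0×10^-14 / 3.3 × 10^-8 = 3.03 × 10^-7
From the ICE table, Kb = x²/(0.069 − x) = 3.03 × 10^-7.
Since Kb ≪ C₀, x ≈ √(Kb·C₀) = 1.45 × 10^-4 M.
pOH = 3.84, so pH = 14.00 − pOH = 10.16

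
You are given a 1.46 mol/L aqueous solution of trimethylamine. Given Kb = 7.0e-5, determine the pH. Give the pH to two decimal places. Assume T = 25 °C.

pH = 12.00

(CH3)3N + H2O ⇌ (CH3)3NH+ + OH-
From the ICE table, Kb = x²/(1.46 − x) = 7.0 × 10^-5.
Since Kb ≪ C₀, x ≈ √(Kb·C₀) = 1.01 × 10^-2 M.
pOH = −log(1.01 × 10^-2) = 2.00; pH = 14.00 − 2.00 = 12.00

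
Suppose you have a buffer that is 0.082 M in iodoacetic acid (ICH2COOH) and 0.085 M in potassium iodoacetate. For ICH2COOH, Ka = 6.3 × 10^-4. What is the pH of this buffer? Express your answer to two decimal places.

pH = 3.22

pKa = −log(6.3 × 10^-4) = 3.201
Using pH = pKa + log([base]/[acid]) with [base]/[acid] = 0.085/0.082:
pH = 3.201 + (+0.016) = 3.22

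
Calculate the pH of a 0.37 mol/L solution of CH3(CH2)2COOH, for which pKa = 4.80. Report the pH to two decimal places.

pH = 2.62

CH3(CH2)2COOH ⇌ CH3(CH2)2COO- + H+
Ka = 10^(−4.80) = 1.58 × 10^-5
From the ICE table, Ka = x²/(0.37 − x) = 1.58 × 10^-5.
Since Ka ≪ C₀, x ≈ √(Ka·C₀) = 2.42 × 10^-3 M.
(x/C₀ = 0.65% < 5%, so the approximation holds.)
pH = −log(2.42 × 10^-3) = 2.62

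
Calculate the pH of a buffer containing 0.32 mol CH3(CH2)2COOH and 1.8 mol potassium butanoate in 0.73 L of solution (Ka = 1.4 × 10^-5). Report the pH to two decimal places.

pKa = −log(1.4 × 10^-5) = 4.854
Henderson–Hasselbalch: pH = pKa + log([CH3(CH2)2COO-]/[CH3(CH2)2COOH]) = 4.854 + log(1.8/0.32)
pH = 4.854 + (+0.750) = 5.60

pH = 5.60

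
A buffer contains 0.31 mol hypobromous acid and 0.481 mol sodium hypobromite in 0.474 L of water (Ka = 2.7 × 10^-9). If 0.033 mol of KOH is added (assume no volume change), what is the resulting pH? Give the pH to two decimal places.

pH = 8.84

After neutralization: n(HOBr) = 0.277 mol, n(OBr-) = 0.514 mol.
pKa = −log(2.7 × 10^-9) = 8.569
pH = pKa + log(n_OBr-/n_HOBr) = 8.569 + log(0.514/0.277) = 8.569 + (+0.268)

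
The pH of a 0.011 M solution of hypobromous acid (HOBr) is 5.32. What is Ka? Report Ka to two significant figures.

[H+] = 10^(-5.32) = 4.79 × 10^-6 M
At equilibrium [HA] = 0.011 − 4.79 × 10^-6 = 1.10 × 10^-2 M
Ka = [H+][A-]/[HA] = (4.79 × 10^-6)² / 1.10 × 10^-2 = 2.1 × 10^-9

Ka = 2.1 × 10^-9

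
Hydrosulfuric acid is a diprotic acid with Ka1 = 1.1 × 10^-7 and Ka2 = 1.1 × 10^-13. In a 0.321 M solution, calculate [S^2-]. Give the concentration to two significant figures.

1.1 × 10^-13 M

First ionization gives [H+] ≈ [HS-] = 1.88 × 10^-4 M.
Second step: Ka2 = [H+][S^2-]/[HS-] ≈ [S^2-] (since [H+] ≈ [HS-]).
So [S^2-] ≈ Ka2.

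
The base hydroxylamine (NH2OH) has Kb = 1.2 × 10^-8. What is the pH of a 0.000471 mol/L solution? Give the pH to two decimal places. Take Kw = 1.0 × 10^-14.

NH2OH + H2O ⇌ NH3OH+ + OH-
From the ICE table, Kb = [OH-]²/(0.000471 − [OH-]) = 1.2 × 10^-8.
Assume [OH-] ≪ 0.000471: [OH-] ≈ √(1.2 × 10^-8 × 0.000471) = 2.38 × 10^-6 M
([OH-]/C₀ = 0.5% < 5%, so the approximation holds.)
pOH = −log(2.38 × 10^-6) = 5.62; pH = 14.00 − 5.62 = 8.38

pH = 8.38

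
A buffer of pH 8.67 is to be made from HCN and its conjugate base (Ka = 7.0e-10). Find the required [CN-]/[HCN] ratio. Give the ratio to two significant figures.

ratio = 0.33

pKa = -log(7.0 × 10^-10) = 9.155
pH = pKa + log(r) ⇒ log(r) = 8.67 − 9.155 = -0.485
r = [CN-]/[HCN] = 10^(-0.485) = 0.327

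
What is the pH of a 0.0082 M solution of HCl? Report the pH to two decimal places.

pH = 2.09

HCl is a strong acid and dissociates completely, so [H+] = 0.0082 M.
pH = -log(0.0082) = 2.09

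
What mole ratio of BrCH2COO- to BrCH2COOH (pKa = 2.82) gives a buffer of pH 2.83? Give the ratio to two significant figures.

pH = pKa + log(r) ⇒ log(r) = 2.83 − 2.82 = +0.01
r = [BrCH2COO-]/[BrCH2COOH] = 10^(+0.01) = 1.02

ratio = 1.0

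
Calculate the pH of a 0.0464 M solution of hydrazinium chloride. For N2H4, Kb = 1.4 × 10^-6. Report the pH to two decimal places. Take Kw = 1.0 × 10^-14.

N2H5+ is the conjugate acid of the weak base N2H4.
Ka = Kw/Kb = 1.0×10^-14 / 1.4 × 10^-6 = 7.14 × 10^-9
Ka = [H+]²/(0.0464 − [H+]) = 7.14 × 10^-9
Assume [H+] ≪ 0.0464: [H+] ≈ √(7.14 × 10^-9 × 0.0464) = 1.82 × 10^-5 M
([H+]/C₀ = 0.039% < 5%, so the approximation holds.)
pH = −log[H+] = −log(1.82 × 10^-5) = 4.74

pH = 4.74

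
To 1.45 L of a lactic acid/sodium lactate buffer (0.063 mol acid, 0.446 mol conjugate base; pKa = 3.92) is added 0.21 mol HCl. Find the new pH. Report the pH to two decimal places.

After neutralization: n(CH3CH(OH)COOH) = 0.273 mol, n(CH3CH(OH)COO-) = 0.236 mol.
pH = pKa + log(n_CH3CH(OH)COO-/n_CH3CH(OH)COOH) = 3.92 + log(0.236/0.273) = 3.92 + (-0.063)

pH = 3.86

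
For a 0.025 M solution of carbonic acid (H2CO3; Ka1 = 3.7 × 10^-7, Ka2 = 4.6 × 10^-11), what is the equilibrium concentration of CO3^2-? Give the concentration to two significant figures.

First ionization gives [H+] ≈ [HCO3-] = 9.62 × 10^-5 M.
Second step: Ka2 = [H+][CO3^2-]/[HCO3-] ≈ [CO3^2-] (since [H+] ≈ [HCO3-]).
So [CO3^2-] ≈ Ka2.

4.6 × 10^-11 M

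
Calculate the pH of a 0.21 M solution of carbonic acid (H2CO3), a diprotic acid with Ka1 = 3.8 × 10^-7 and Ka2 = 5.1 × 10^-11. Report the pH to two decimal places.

pH = 3.55

Since Ka1 ≫ Ka2, the first ionization dominates [H+].
Ka1 = x²/(0.21 − x) = 3.8 × 10^-7
x ≈ √(3.8 × 10^-7 × 0.21) = 2.82 × 10^-4 M
pH = −log(2.82 × 10^-4) = 3.55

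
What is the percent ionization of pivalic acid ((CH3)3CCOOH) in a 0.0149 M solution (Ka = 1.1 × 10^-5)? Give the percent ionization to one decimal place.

(CH3)3CCOOH ⇌ (CH3)3CCOO- + H+; let x = [H+] at equilibrium.
x ≈ √(Ka·C₀) = √(1.1 × 10^-5 × 0.0149) = 4.05 × 10^-4 M
% ionization = x/C₀ × 100% = 4.05 × 10^-4/0.0149 × 100% = 2.7%

2.7%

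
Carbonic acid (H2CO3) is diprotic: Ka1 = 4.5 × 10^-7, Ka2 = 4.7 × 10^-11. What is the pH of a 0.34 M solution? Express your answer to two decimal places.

pH = 3.41

Since Ka1 ≫ Ka2, the first ionization dominates [H+].
Ka1 = x²/(0.34 − x) = 4.5 × 10^-7
x ≈ √(4.5 × 10^-7 × 0.34) = 3.91 × 10^-4 M
pH = −log(3.91 × 10^-4) = 3.41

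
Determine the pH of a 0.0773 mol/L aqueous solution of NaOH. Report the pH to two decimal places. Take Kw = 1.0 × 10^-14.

NaOH is a strong base; [OH-] = 0.0773 M.
pOH = -log(0.0773) = 1.11
pH = 14.00 - 1.11 = 12.89

pH = 12.89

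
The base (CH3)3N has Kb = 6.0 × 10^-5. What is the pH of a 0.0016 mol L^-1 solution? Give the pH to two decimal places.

(CH3)3N + H2O ⇌ (CH3)3NH+ + OH-
Kb = [OH-]²/(0.0016 − [OH-]) = 6.0 × 10^-5
The 5% rule fails; solving [OH-]² + Kb·[OH-] − Kb·C₀ = 0 exactly:
[OH-] = [−6e-05 + √(6e-05² + 3.84e-07)]/2 = 2.81 × 10^-4 M
pOH = −log(2.81 × 10^-4) = 3.55; pH = 14.00 − 3.55 = 10.45

pH = 10.45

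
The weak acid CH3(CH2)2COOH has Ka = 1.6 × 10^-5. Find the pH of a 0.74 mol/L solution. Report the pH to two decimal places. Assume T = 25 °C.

CH3(CH2)2COOH ⇌ CH3(CH2)2COO- + H+
Let x = [H+] at equilibrium. Ka = x²/(0.74 − x).
Since Ka ≪ C₀, x ≈ √(Ka·C₀) = 3.44 × 10^-3 M.
(x/C₀ = 0.46% < 5%, so the approximation holds.)
pH = −log(3.44 × 10^-3) = 2.46

pH = 2.46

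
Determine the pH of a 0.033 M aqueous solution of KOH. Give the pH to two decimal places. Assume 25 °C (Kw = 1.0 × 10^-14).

KOH is a strong base; [OH-] = 0.033 M.
pOH = -log(0.033) = 1.48
pH = 14.00 - 1.48 = 12.52

pH = 12.52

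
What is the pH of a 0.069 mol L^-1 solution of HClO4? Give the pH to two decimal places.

HClO4 is a strong acid and dissociates completely, so [H+] = 0.069 M.
pH = -log(0.069) = 1.16

pH = 1.16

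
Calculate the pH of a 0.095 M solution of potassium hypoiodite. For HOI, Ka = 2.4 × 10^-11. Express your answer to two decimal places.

pH = 11.78

OI- is the conjugate base of the weak acid HOI.
Kb = Kw/Ka = 1.0×10^-14 / 2.4 × 10^-11 = 4.17 × 10^-4
From the ICE table, Kb = x²/(0.095 − x) = 4.17 × 10^-4.
Here C₀/Kb ≈ 228, so the small-x approximation fails. Use the quadratic:
x = [−0.000417 + √(0.000417² + 0.000158)]/2 = 6.09 × 10^-3 M
pOH = −log(6.09 × 10^-3) = 2.22; pH = 14.00 − 2.22 = 11.78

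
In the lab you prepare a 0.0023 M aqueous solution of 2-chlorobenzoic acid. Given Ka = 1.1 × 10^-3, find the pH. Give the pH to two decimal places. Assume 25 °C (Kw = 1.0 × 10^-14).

pH = 2.95

ClC6H4COOH ⇌ ClC6H4COO- + H+
Let x = [H+] at equilibrium. Ka = x²/(0.0023 − x).
x is not negligible relative to C₀; solve x² + 0.0011·x − 2.53e-06 = 0.
x = [−0.0011 + √(0.0011² + 1.01e-05)]/2 = 1.13 × 10^-3 M
pH = −log(1.13 × 10^-3) = 2.95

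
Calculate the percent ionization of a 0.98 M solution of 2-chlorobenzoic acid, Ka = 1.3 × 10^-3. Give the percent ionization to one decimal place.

3.6%

ClC6H4COOH ⇌ ClC6H4COO- + H+; let x = [H+] at equilibrium.
x ≈ √(Ka·C₀) = √(1.3 × 10^-3 × 0.98) = 3.57 × 10^-2 M
Fraction ionized = 3.57 × 10^-2 / 0.98 = 0.0364 → 3.6%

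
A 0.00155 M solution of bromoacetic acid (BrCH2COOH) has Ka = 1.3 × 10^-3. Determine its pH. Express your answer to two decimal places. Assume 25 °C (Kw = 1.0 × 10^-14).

pH = 3.04

BrCH2COOH ⇌ BrCH2COO- + H+
Ka = x²/(0.00155 − x) = 1.3 × 10^-3
The 5% rule fails; solving x² + Ka·x − Ka·C₀ = 0 exactly:
x = (−Ka + √(Ka² + 4·Ka·C₀))/2 = 9.11 × 10^-4 M
pH = −log[H+] = −log(9.11 × 10^-4) = 3.04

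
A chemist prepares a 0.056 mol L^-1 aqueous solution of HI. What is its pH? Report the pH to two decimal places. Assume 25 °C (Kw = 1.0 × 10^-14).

pH = 1.25

HI is a strong acid and dissociates completely, so [H+] = 0.056 M.
pH = -log(0.056) = 1.25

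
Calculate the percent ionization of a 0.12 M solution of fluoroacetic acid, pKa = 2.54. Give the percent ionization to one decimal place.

14.3%

FCH2COOH ⇌ FCH2COO- + H+; let x = [H+] at equilibrium.
Ka = 10^(−2.54) = 2.88 × 10^-3
Solve x² + 0.00288x − 0.000346 = 0 → x = 1.72 × 10^-2 M
Fraction ionized = 1.72 × 10^-2 / 0.12 = 0.1433 → 14.3%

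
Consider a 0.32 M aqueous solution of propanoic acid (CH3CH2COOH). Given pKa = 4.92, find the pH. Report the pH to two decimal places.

pH = 2.71

CH3CH2COOH ⇌ CH3CH2COO- + H+
Ka = 10^(−4.92) = 1.20 × 10^-5
Ka = x²/(0.32 − x) = 1.20 × 10^-5
Since Ka ≪ C₀, x ≈ √(Ka·C₀) = 1.96 × 10^-3 M.
(x/C₀ = 0.61% < 5%, so the approximation holds.)
pH = −log[H+] = −log(1.96 × 10^-3) = 2.71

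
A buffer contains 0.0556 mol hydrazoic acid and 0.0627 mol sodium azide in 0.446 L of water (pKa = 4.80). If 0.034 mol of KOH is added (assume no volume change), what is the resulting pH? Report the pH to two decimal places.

OH- converts HN3 to N3-: HN3 → 0.0216 mol, N3- → 0.0967 mol.
Henderson–Hasselbalch with mole ratio 0.0967/0.0216: pH = 4.80 + (+0.651)

pH = 5.45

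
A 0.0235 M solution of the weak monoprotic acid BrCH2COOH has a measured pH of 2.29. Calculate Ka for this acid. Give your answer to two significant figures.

Ka = 1.4 × 10^-3

[H+] = 10^(-2.29) = 5.13 × 10^-3 M
At equilibrium [HA] = 0.0235 − 5.13 × 10^-3 = 1.84 × 10^-2 M
Ka = [H+][A-]/[HA] = (5.13 × 10^-3)² / 1.84 × 10^-2 = 1.4 × 10^-3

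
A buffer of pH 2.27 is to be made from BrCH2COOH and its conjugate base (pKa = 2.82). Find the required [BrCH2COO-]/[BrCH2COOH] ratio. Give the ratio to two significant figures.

pH = pKa + log(r) ⇒ log(r) = 2.27 − 2.82 = -0.55
r = [BrCH2COO-]/[BrCH2COOH] = 10^(-0.55) = 0.282

ratio = 0.28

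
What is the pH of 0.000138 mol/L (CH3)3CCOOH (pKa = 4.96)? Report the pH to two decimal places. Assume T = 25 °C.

pH = 4.47

(CH3)3CCOOH ⇌ (CH3)3CCOO- + H+
Ka = 10^(−4.96) = 1.10 × 10^-5
Ka = [H+]²/(0.000138 − [H+]) = 1.10 × 10^-5
The 5% rule fails; solving [H+]² + Ka·[H+] − Ka·C₀ = 0 exactly:
[H+] = (−Ka + √(Ka² + 4·Ka·C₀))/2 = 3.38 × 10^-5 M
pH = −log[H+] = −log(3.38 × 10^-5) = 4.47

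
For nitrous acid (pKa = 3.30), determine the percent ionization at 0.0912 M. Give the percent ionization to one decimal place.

7.1%

HNO2 ⇌ NO2- + H+; let x = [H+] at equilibrium.
Ka = 10^(−3.30) = 5.01 × 10^-4
Ka = x²/(C₀ − x); solving the quadratic gives x = 6.51 × 10^-3 M.
Fraction ionized = 6.51 × 10^-3 / 0.0912 = 0.0714 → 7.1%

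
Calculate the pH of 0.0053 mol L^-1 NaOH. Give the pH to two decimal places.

NaOH is a strong base; [OH-] = 0.0053 M.
pOH = -log(0.0053) = 2.28
pH = 14.00 - 2.28 = 11.72

pH = 11.72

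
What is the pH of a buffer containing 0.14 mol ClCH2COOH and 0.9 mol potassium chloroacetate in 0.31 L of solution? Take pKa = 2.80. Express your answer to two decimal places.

Using pH = pKa + log([base]/[acid]) with [base]/[acid] = 0.9/0.14:
pH = 2.80 + (+0.808) = 3.61

pH = 3.61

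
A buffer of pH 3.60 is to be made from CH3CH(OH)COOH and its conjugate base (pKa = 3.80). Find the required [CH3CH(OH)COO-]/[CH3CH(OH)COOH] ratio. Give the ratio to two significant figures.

ratio = 0.63

pH = pKa + log(r) ⇒ log(r) = 3.60 − 3.80 = -0.20
r = [CH3CH(OH)COO-]/[CH3CH(OH)COOH] = 10^(-0.20) = 0.631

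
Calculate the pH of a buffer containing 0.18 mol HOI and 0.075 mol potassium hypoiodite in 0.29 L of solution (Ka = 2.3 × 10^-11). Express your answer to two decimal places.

pKa = −log(2.3 × 10^-11) = 10.638
Henderson–Hasselbalch: pH = pKa + log([OI-]/[HOI]) = 10.638 + log(0.075/0.18)
pH = 10.638 + (-0.380) = 10.26

pH = 10.26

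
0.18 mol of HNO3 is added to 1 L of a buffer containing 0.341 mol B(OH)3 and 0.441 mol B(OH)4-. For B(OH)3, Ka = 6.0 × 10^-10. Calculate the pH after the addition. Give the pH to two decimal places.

Added H+ converts B(OH)4- to B(OH)3: B(OH)3 → 0.521 mol, B(OH)4- → 0.261 mol.
pKa = −log(6.0 × 10^-10) = 9.222
pH = pKa + log(n_B(OH)4-/n_B(OH)3) = 9.222 + log(0.261/0.521) = 9.222 + (-0.300)

pH = 8.92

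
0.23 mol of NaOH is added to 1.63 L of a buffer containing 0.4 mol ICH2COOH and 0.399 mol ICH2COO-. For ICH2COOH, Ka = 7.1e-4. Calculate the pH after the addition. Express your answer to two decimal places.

OH- converts ICH2COOH to ICH2COO-: ICH2COOH → 0.17 mol, ICH2COO- → 0.629 mol.
pKa = −log(7.1 × 10^-4) = 3.149
Henderson–Hasselbalch with mole ratio 0.629/0.17: pH = 3.149 + (+0.568)

pH = 3.72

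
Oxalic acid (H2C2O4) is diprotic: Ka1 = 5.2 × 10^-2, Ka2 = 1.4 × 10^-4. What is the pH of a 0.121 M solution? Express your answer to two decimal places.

Ka1 ≫ Ka2, so treat the first dissociation as the only significant source of H+.
Ka1 = x²/(0.121 − x) = 5.2 × 10^-2
Solving the quadratic: x = (−Ka1 + √(Ka1² + 4·Ka1·C₀))/2 = 5.75 × 10^-2 M
pH = −log(5.75 × 10^-2) = 1.24

pH = 1.24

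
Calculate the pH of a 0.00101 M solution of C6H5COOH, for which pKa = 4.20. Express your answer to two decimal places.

C6H5COOH ⇌ C6H5COO- + H+
Ka = 10^(−4.20) = 6.31 × 10^-5
From the ICE table, Ka = [H+]²/(0.00101 − [H+]) = 6.31 × 10^-5.
[H+] is not negligible relative to C₀; solve [H+]² + 6.31e-05·[H+] − 6.37e-08 = 0.
[H+] = [−6.31e-05 + √(6.31e-05² + 2.55e-07)]/2 = 2.23 × 10^-4 M
pH = −log(2.23 × 10^-4) = 3.65

pH = 3.65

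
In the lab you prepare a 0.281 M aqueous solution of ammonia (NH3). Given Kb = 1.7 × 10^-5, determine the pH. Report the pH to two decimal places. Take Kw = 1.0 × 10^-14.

pH = 11.34

NH3 + H2O ⇌ NH4+ + OH-
Kb = [OH-]²/(0.281 − [OH-]) = 1.7 × 10^-5
Since Kb ≪ C₀, [OH-] ≈ √(Kb·C₀) = 2.19 × 10^-3 M.
Check: 0.78% ionized — well under 5%, approximation valid.
pOH = 2.66, so pH = 14.00 − pOH = 11.34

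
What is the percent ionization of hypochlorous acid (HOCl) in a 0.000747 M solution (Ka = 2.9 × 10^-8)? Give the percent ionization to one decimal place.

HOCl ⇌ OCl- + H+; let x = [H+] at equilibrium.
x ≈ √(Ka·C₀) = √(2.9 × 10^-8 × 0.000747) = 4.65 × 10^-6 M
% ionization = x/C₀ × 100% = 4.65 × 10^-6/0.000747 × 100% = 0.6%

0.6%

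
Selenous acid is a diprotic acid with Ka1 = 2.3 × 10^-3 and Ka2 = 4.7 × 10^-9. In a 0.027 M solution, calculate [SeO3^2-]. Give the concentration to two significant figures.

4.7 × 10^-9 M

First ionization gives [H+] ≈ [HSeO3-] = 6.81 × 10^-3 M.
Second step: Ka2 = [H+][SeO3^2-]/[HSeO3-] ≈ [SeO3^2-] (since [H+] ≈ [HSeO3-]).
So [SeO3^2-] ≈ Ka2.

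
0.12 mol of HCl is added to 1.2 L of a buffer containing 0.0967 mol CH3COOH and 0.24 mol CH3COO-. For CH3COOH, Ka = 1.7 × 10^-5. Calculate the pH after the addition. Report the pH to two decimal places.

After neutralization: n(CH3COOH) = 0.217 mol, n(CH3COO-) = 0.12 mol.
pKa = −log(1.7 × 10^-5) = 4.770
pH = pKa + log([A⁻]/[HA]) = 4.770 + log(0.12/0.217) = 4.770 -0.257

pH = 4.51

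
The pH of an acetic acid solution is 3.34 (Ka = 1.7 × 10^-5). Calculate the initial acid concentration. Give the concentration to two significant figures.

C₀ = 1.3 × 10^-2 M

[H+] = 10^(-3.34) = 4.57 × 10^-4 M = x
Ka = x²/(C₀ − x) ⇒ C₀ = x + x²/Ka
C₀ = 4.57 × 10^-4 + (4.57 × 10^-4)²/(1.7 × 10^-5) = 1.27 × 10^-2 M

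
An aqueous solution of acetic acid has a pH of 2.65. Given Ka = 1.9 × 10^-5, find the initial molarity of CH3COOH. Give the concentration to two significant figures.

C₀ = 2.7 × 10^-1 M

[H+] = 10^(-2.65) = 2.24 × 10^-3 M = x
Ka = x²/(C₀ − x) ⇒ C₀ = x + x²/Ka
C₀ = 2.24 × 10^-3 + (2.24 × 10^-3)²/(1.9 × 10^-5) = 2.66 × 10^-1 M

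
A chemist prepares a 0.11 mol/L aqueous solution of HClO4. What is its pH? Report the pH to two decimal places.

pH = 0.96

HClO4 is a strong acid and dissociates completely, so [H+] = 0.11 M.
pH = -log(0.11) = 0.96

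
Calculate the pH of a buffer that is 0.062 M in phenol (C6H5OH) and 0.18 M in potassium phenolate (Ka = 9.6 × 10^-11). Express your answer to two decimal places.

pH = 10.48

pKa = −log(9.6 × 10^-11) = 10.018
Using pH = pKa + log([base]/[acid]) with [base]/[acid] = 0.18/0.062:
pH = 10.018 + (+0.463) = 10.48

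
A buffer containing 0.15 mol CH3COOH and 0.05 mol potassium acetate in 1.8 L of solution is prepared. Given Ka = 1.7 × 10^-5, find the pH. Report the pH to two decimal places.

pH = 4.29

pKa = −log(1.7 × 10^-5) = 4.770
Using pH = pKa + log([base]/[acid]) with [base]/[acid] = 0.05/0.15:
pH = 4.770 + (-0.477) = 4.29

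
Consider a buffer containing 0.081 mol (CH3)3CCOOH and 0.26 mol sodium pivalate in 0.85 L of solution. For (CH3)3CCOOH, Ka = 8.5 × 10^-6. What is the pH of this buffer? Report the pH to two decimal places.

pH = 5.58

pKa = −log(8.5 × 10^-6) = 5.071
Using pH = pKa + log([base]/[acid]) with [base]/[acid] = 0.26/0.081:
pH = 5.071 + (+0.506) = 5.58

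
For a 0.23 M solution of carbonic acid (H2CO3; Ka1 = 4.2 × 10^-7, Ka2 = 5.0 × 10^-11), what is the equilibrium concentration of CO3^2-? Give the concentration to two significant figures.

First ionization gives [H+] ≈ [HCO3-] = 3.11 × 10^-4 M.
Second step: Ka2 = [H+][CO3^2-]/[HCO3-] ≈ [CO3^2-] (since [H+] ≈ [HCO3-]).
So [CO3^2-] ≈ Ka2.

5.0 × 10^-11 M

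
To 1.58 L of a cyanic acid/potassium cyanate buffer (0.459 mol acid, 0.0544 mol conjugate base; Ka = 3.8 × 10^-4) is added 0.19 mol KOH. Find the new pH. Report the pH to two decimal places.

After neutralization: n(HOCN) = 0.269 mol, n(OCN-) = 0.244 mol.
pKa = −log(3.8 × 10^-4) = 3.420
Henderson–Hasselbalch with mole ratio 0.244/0.269: pH = 3.420 + (-0.042)

pH = 3.38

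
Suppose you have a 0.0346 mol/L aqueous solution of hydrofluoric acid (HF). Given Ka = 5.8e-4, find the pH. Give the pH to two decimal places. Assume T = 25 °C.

pH = 2.38

HF ⇌ F- + H+
Ka = [H+]²/(0.0346 − [H+]) = 5.8 × 10^-4
[H+] is not negligible relative to C₀; solve [H+]² + 0.00058·[H+] − 2.01e-05 = 0.
[H+] = [−0.00058 + √(0.00058² + 8.03e-05)]/2 = 4.20 × 10^-3 M
pH = −log[H+] = −log(4.20 × 10^-3) = 2.38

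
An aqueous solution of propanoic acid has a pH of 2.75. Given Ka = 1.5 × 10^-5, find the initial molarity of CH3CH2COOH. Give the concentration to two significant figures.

C₀ = 2.1 × 10^-1 M

[H+] = 10^(-2.75) = 1.78 × 10^-3 M = x
Ka = x²/(C₀ − x) ⇒ C₀ = x + x²/Ka
C₀ = 1.78 × 10^-3 + (1.78 × 10^-3)²/(1.5 × 10^-5) = 2.13 × 10^-1 M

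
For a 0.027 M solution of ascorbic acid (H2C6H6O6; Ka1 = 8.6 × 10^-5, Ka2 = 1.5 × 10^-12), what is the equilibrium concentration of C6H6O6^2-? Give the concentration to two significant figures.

1.5 × 10^-12 M

First ionization gives [H+] ≈ [HC6H6O6-] = 1.48 × 10^-3 M.
Second step: Ka2 = [H+][C6H6O6^2-]/[HC6H6O6-] ≈ [C6H6O6^2-] (since [H+] ≈ [HC6H6O6-]).
So [C6H6O6^2-] ≈ Ka2.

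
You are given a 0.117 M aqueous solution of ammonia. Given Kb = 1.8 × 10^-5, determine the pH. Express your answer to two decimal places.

pH = 11.16

NH3 + H2O ⇌ NH4+ + OH-
From the ICE table, Kb = x²/(0.117 − x) = 1.8 × 10^-5.
Since Kb ≪ C₀, x ≈ √(Kb·C₀) = 1.45 × 10^-3 M.
Check: 1.2% ionized — well under 5%, approximation valid.
pOH = 2.84, so pH = 14.00 − pOH = 11.16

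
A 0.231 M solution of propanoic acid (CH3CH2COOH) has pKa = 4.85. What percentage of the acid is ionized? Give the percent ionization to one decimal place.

0.8%

CH3CH2COOH ⇌ CH3CH2COO- + H+; let x = [H+] at equilibrium.
Ka = 10^(−4.85) = 1.41 × 10^-5
x ≈ √(Ka·C₀) = √(1.41 × 10^-5 × 0.231) = 1.80 × 10^-3 M
Fraction ionized = 1.80 × 10^-3 / 0.231 = 0.0078 → 0.8%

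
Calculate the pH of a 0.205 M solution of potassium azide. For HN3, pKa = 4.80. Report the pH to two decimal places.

pH = 9.06

N3- is the conjugate base of the weak acid HN3.
Ka = 10^(−4.80) = 1.58 × 10^-5
Kb = Kw/Ka = 1.0×10^-14 / 1.58 × 10^-5 = 6.33 × 10^-10
Kb = x²/(0.205 − x) = 6.33 × 10^-10
Assume x ≪ 0.205: x ≈ √(6.33 × 10^-10 × 0.205) = 1.14 × 10^-5 M
(x/C₀ = 0.0056% < 5%, so the approximation holds.)
pOH = −log(1.14 × 10^-5) = 4.94; pH = 14.00 − 4.94 = 9.06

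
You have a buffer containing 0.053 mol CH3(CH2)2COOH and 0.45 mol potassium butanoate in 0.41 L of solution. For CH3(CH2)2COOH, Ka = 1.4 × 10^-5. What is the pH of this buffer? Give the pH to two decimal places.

pH = 5.78

pKa = −log(1.4 × 10^-5) = 4.854
Using pH = pKa + log([base]/[acid]) with [base]/[acid] = 0.45/0.053:
pH = 4.854 + (+0.929) = 5.78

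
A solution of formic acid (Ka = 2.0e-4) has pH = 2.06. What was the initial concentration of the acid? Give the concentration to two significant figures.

C₀ = 3.9 × 10^-1 M

[H+] = 10^(-2.06) = 8.71 × 10^-3 M = x
Ka = x²/(C₀ − x) ⇒ C₀ = x + x²/Ka
C₀ = 8.71 × 10^-3 + (8.71 × 10^-3)²/(2.0 × 10^-4) = 3.88 × 10^-1 M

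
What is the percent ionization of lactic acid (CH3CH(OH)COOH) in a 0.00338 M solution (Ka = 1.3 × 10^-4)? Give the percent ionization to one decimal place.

17.8%

CH3CH(OH)COOH ⇌ CH3CH(OH)COO- + H+; let x = [H+] at equilibrium.
Ka = x²/(C₀ − x); solving the quadratic gives x = 6.01 × 10^-4 M.
% ionization = x/C₀ × 100% = 6.01 × 10^-4/0.00338 × 100% = 17.8%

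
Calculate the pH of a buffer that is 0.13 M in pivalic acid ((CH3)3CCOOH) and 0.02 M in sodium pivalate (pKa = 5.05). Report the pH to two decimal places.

Henderson–Hasselbalch: pH = pKa + log([(CH3)3CCOO-]/[(CH3)3CCOOH]) = 5.05 + log(0.02/0.13)
pH = 5.05 + (-0.813) = 4.24

pH = 4.24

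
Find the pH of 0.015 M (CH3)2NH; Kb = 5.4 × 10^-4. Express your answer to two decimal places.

(CH3)2NH + H2O ⇌ (CH3)2NH2+ + OH-
Kb = [OH-]²/(0.015 − [OH-]) = 5.4 × 10^-4
The 5% rule fails; solving [OH-]² + Kb·[OH-] − Kb·C₀ = 0 exactly:
[OH-] = [−0.00054 + √(0.00054² + 3.24e-05)]/2 = 2.59 × 10^-3 M
pOH = −log(2.59 × 10^-3) = 2.59; pH = 14.00 − 2.59 = 11.41

pH = 11.41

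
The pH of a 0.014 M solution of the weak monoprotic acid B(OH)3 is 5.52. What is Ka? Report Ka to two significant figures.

[H+] = 10^(-5.52) = 3.02 × 10^-6 M
At equilibrium [HA] = 0.014 − 3.02 × 10^-6 = 1.40 × 10^-2 M
Ka = [H+][A-]/[HA] = (3.02 × 10^-6)² / 1.40 × 10^-2 = 6.5 × 10^-10

Ka = 6.5 × 10^-10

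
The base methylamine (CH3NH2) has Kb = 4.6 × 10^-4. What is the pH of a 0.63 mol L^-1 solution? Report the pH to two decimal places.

CH3NH2 + H2O ⇌ CH3NH3+ + OH-
Kb = [OH-]²/(0.63 − [OH-]) = 4.6 × 10^-4
Since Kb ≪ C₀, [OH-] ≈ √(Kb·C₀) = 1.70 × 10^-2 M.
pOH = −log(1.70 × 10^-2) = 1.77; pH = 14.00 − 1.77 = 12.23

pH = 12.23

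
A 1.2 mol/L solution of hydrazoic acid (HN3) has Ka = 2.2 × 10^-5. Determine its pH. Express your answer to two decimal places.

HN3 ⇌ N3- + H+
Ka = [H+]²/(1.2 − [H+]) = 2.2 × 10^-5
Since Ka ≪ C₀, [H+] ≈ √(Ka·C₀) = 5.14 × 10^-3 M.
Check: 0.43% ionized — well under 5%, approximation valid.
pH = −log(5.14 × 10^-3) = 2.29

pH = 2.29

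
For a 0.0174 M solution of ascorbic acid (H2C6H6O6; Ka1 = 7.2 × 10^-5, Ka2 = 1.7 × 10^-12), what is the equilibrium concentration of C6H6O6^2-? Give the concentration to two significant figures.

First ionization gives [H+] ≈ [HC6H6O6-] = 1.08 × 10^-3 M.
Second step: Ka2 = [H+][C6H6O6^2-]/[HC6H6O6-] ≈ [C6H6O6^2-] (since [H+] ≈ [HC6H6O6-]).
So [C6H6O6^2-] ≈ Ka2.

1.7 × 10^-12 M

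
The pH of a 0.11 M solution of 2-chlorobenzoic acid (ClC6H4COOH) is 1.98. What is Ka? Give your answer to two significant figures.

Ka = 1.1 × 10^-3

[H+] = 10^(-1.98) = 1.05 × 10^-2 M
At equilibrium [HA] = 0.11 − 1.05 × 10^-2 = 9.95 × 10^-2 M
Ka = [H+][A-]/[HA] = (1.05 × 10^-2)² / 9.95 × 10^-2 = 1.1 × 10^-3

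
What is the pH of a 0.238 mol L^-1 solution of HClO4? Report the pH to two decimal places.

pH = 0.62

HClO4 is a strong acid and dissociates completely, so [H+] = 0.238 M.
pH = -log(0.238) = 0.62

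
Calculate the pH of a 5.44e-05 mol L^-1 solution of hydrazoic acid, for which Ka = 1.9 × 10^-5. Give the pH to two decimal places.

pH = 4.62

HN3 ⇌ N3- + H+
Let x = [H+] at equilibrium. Ka = x²/(5.44e-05 − x).
The 5% rule fails; solving x² + Ka·x − Ka·C₀ = 0 exactly:
x = [−1.9e-05 + √(1.9e-05² + 4.13e-09)]/2 = 2.40 × 10^-5 M
pH = −log[H+] = −log(2.40 × 10^-5) = 4.62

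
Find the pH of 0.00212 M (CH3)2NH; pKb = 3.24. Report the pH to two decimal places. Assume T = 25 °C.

pH = 10.93

(CH3)2NH + H2O ⇌ (CH3)2NH2+ + OH-
Kb = 10^(−3.24) = 5.75 × 10^-4
From the ICE table, Kb = [OH-]²/(0.00212 − [OH-]) = 5.75 × 10^-4.
The 5% rule fails; solving [OH-]² + Kb·[OH-] − Kb·C₀ = 0 exactly:
[OH-] = [−0.000575 + √(0.000575² + 4.88e-06)]/2 = 8.53 × 10^-4 M
pOH = 3.07, so pH = 14.00 − pOH = 10.93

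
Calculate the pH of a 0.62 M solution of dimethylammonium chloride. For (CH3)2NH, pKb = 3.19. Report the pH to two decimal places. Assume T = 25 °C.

pH = 5.51

(CH3)2NH2+ is the conjugate acid of the weak base (CH3)2NH.
Kb = 10^(−3.19) = 6.46 × 10^-4
Ka = Kw/Kb = 1.0×10^-14 / 6.46 × 10^-4 = 1.55 × 10^-11
From the ICE table, Ka = [H+]²/(0.62 − [H+]) = 1.55 × 10^-11.
Neglecting [H+] in the denominator: [H+] = √(1.55 × 10^-11 × 0.62) = 3.10 × 10^-6 M
pH = −log(3.10 × 10^-6) = 5.51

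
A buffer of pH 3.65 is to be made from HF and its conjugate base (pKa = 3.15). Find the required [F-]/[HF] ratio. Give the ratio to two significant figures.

ratio = 3.2

pH = pKa + log(r) ⇒ log(r) = 3.65 − 3.15 = +0.50
r = [F-]/[HF] = 10^(+0.50) = 3.16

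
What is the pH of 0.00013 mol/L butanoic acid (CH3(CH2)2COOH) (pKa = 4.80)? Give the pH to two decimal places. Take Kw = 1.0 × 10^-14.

CH3(CH2)2COOH ⇌ CH3(CH2)2COO- + H+
Ka = 10^(−4.80) = 1.58 × 10^-5
From the ICE table, Ka = [H+]²/(0.00013 − [H+]) = 1.58 × 10^-5.
The 5% rule fails; solving [H+]² + Ka·[H+] − Ka·C₀ = 0 exactly:
[H+] = (−Ka + √(Ka² + 4·Ka·C₀))/2 = 3.81 × 10^-5 M
pH = −log(3.81 × 10^-5) = 4.42

pH = 4.42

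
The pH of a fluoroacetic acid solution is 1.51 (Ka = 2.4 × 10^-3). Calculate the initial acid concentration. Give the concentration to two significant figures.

[H+] = 10^(-1.51) = 3.09 × 10^-2 M = x
Ka = x²/(C₀ − x) ⇒ C₀ = x + x²/Ka
C₀ = 3.09 × 10^-2 + (3.09 × 10^-2)²/(2.4 × 10^-3) = 4.29 × 10^-1 M

C₀ = 4.3 × 10^-1 M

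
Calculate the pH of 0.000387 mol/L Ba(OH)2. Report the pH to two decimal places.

pH = 10.89

Ba(OH)2 is a strong base (each formula unit releases 2 OH-); [OH-] = 0.000774 M.
pOH = -log(0.000774) = 3.11
pH = 14.00 - 3.11 = 10.89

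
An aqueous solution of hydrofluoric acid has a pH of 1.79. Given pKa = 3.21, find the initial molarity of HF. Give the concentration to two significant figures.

[H+] = 10^(-1.79) = 1.62 × 10^-2 M = x
Ka = 10^(−3.21) = 6.17 × 10^-4
Ka = x²/(C₀ − x) ⇒ C₀ = x + x²/Ka
C₀ = 1.62 × 10^-2 + (1.62 × 10^-2)²/(6.17 × 10^-4) = 4.42 × 10^-1 M

C₀ = 4.4 × 10^-1 M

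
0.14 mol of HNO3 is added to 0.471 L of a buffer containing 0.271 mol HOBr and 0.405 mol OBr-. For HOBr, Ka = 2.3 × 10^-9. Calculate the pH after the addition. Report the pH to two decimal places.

After neutralization: n(HOBr) = 0.411 mol, n(OBr-) = 0.265 mol.
pKa = −log(2.3 × 10^-9) = 8.638
pH = pKa + log(n_OBr-/n_HOBr) = 8.638 + log(0.265/0.411) = 8.638 + (-0.191)

pH = 8.45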